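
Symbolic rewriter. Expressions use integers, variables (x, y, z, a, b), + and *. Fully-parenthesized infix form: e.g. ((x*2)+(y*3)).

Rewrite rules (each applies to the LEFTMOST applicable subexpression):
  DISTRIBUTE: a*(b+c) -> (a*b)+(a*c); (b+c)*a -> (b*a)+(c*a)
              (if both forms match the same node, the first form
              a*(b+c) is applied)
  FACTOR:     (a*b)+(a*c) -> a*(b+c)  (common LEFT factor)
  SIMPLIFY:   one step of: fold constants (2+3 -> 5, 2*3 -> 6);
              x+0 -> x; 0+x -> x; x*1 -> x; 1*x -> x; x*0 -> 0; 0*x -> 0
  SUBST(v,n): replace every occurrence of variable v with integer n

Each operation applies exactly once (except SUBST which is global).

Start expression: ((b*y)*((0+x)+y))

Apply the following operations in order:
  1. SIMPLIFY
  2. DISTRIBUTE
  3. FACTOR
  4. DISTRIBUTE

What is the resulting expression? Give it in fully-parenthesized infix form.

Answer: (((b*y)*x)+((b*y)*y))

Derivation:
Start: ((b*y)*((0+x)+y))
Apply SIMPLIFY at RL (target: (0+x)): ((b*y)*((0+x)+y)) -> ((b*y)*(x+y))
Apply DISTRIBUTE at root (target: ((b*y)*(x+y))): ((b*y)*(x+y)) -> (((b*y)*x)+((b*y)*y))
Apply FACTOR at root (target: (((b*y)*x)+((b*y)*y))): (((b*y)*x)+((b*y)*y)) -> ((b*y)*(x+y))
Apply DISTRIBUTE at root (target: ((b*y)*(x+y))): ((b*y)*(x+y)) -> (((b*y)*x)+((b*y)*y))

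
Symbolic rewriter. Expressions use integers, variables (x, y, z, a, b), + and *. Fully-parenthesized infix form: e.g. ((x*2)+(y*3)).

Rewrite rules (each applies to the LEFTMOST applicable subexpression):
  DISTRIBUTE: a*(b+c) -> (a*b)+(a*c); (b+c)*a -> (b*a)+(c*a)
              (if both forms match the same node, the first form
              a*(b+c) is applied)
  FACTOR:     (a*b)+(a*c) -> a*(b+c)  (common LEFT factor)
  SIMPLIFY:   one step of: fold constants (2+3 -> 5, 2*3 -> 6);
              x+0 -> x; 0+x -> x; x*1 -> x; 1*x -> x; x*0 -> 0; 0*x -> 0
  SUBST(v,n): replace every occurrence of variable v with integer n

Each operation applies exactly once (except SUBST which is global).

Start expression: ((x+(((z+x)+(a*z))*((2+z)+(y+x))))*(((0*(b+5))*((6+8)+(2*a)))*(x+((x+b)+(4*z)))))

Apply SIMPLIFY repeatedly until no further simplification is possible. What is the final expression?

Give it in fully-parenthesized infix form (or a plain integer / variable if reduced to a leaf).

Answer: 0

Derivation:
Start: ((x+(((z+x)+(a*z))*((2+z)+(y+x))))*(((0*(b+5))*((6+8)+(2*a)))*(x+((x+b)+(4*z)))))
Step 1: at RLL: (0*(b+5)) -> 0; overall: ((x+(((z+x)+(a*z))*((2+z)+(y+x))))*(((0*(b+5))*((6+8)+(2*a)))*(x+((x+b)+(4*z))))) -> ((x+(((z+x)+(a*z))*((2+z)+(y+x))))*((0*((6+8)+(2*a)))*(x+((x+b)+(4*z)))))
Step 2: at RL: (0*((6+8)+(2*a))) -> 0; overall: ((x+(((z+x)+(a*z))*((2+z)+(y+x))))*((0*((6+8)+(2*a)))*(x+((x+b)+(4*z))))) -> ((x+(((z+x)+(a*z))*((2+z)+(y+x))))*(0*(x+((x+b)+(4*z)))))
Step 3: at R: (0*(x+((x+b)+(4*z)))) -> 0; overall: ((x+(((z+x)+(a*z))*((2+z)+(y+x))))*(0*(x+((x+b)+(4*z))))) -> ((x+(((z+x)+(a*z))*((2+z)+(y+x))))*0)
Step 4: at root: ((x+(((z+x)+(a*z))*((2+z)+(y+x))))*0) -> 0; overall: ((x+(((z+x)+(a*z))*((2+z)+(y+x))))*0) -> 0
Fixed point: 0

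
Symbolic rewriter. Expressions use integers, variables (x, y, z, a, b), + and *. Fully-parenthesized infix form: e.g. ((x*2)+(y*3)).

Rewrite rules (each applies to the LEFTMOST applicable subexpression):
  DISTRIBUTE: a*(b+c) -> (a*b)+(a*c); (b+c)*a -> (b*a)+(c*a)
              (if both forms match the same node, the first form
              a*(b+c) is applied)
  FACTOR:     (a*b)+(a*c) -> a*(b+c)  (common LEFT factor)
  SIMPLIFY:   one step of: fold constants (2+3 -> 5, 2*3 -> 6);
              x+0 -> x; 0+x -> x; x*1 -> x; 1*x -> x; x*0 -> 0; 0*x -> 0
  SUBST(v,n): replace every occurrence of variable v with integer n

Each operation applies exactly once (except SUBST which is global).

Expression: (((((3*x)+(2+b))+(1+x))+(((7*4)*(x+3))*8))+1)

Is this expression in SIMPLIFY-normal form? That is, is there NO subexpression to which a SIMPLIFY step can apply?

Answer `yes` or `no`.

Answer: no

Derivation:
Expression: (((((3*x)+(2+b))+(1+x))+(((7*4)*(x+3))*8))+1)
Scanning for simplifiable subexpressions (pre-order)...
  at root: (((((3*x)+(2+b))+(1+x))+(((7*4)*(x+3))*8))+1) (not simplifiable)
  at L: ((((3*x)+(2+b))+(1+x))+(((7*4)*(x+3))*8)) (not simplifiable)
  at LL: (((3*x)+(2+b))+(1+x)) (not simplifiable)
  at LLL: ((3*x)+(2+b)) (not simplifiable)
  at LLLL: (3*x) (not simplifiable)
  at LLLR: (2+b) (not simplifiable)
  at LLR: (1+x) (not simplifiable)
  at LR: (((7*4)*(x+3))*8) (not simplifiable)
  at LRL: ((7*4)*(x+3)) (not simplifiable)
  at LRLL: (7*4) (SIMPLIFIABLE)
  at LRLR: (x+3) (not simplifiable)
Found simplifiable subexpr at path LRLL: (7*4)
One SIMPLIFY step would give: (((((3*x)+(2+b))+(1+x))+((28*(x+3))*8))+1)
-> NOT in normal form.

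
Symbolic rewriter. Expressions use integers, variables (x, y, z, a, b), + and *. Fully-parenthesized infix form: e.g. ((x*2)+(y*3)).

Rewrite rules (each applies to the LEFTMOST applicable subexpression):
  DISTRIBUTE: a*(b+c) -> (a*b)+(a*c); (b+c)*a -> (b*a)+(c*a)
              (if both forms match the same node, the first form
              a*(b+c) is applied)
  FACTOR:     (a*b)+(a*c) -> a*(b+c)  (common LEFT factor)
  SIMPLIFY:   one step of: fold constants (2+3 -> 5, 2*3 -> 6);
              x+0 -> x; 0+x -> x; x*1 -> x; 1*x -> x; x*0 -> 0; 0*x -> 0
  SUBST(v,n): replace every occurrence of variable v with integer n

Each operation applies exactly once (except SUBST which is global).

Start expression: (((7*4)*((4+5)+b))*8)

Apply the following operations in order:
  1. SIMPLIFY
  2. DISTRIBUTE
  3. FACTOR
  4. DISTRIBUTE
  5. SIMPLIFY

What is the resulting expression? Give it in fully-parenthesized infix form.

Answer: (((28*9)+(28*b))*8)

Derivation:
Start: (((7*4)*((4+5)+b))*8)
Apply SIMPLIFY at LL (target: (7*4)): (((7*4)*((4+5)+b))*8) -> ((28*((4+5)+b))*8)
Apply DISTRIBUTE at L (target: (28*((4+5)+b))): ((28*((4+5)+b))*8) -> (((28*(4+5))+(28*b))*8)
Apply FACTOR at L (target: ((28*(4+5))+(28*b))): (((28*(4+5))+(28*b))*8) -> ((28*((4+5)+b))*8)
Apply DISTRIBUTE at L (target: (28*((4+5)+b))): ((28*((4+5)+b))*8) -> (((28*(4+5))+(28*b))*8)
Apply SIMPLIFY at LLR (target: (4+5)): (((28*(4+5))+(28*b))*8) -> (((28*9)+(28*b))*8)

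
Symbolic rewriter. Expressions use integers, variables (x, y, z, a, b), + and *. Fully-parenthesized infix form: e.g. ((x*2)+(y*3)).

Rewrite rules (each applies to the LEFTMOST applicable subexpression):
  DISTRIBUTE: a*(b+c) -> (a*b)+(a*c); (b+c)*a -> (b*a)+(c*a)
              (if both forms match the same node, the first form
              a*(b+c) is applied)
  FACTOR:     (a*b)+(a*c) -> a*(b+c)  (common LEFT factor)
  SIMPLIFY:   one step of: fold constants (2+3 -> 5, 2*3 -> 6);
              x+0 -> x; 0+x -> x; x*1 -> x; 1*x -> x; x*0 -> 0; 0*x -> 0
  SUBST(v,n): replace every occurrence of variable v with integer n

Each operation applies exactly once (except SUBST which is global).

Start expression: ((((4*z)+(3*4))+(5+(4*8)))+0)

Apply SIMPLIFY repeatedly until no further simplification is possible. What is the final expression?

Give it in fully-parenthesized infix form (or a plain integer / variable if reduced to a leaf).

Answer: (((4*z)+12)+37)

Derivation:
Start: ((((4*z)+(3*4))+(5+(4*8)))+0)
Step 1: at root: ((((4*z)+(3*4))+(5+(4*8)))+0) -> (((4*z)+(3*4))+(5+(4*8))); overall: ((((4*z)+(3*4))+(5+(4*8)))+0) -> (((4*z)+(3*4))+(5+(4*8)))
Step 2: at LR: (3*4) -> 12; overall: (((4*z)+(3*4))+(5+(4*8))) -> (((4*z)+12)+(5+(4*8)))
Step 3: at RR: (4*8) -> 32; overall: (((4*z)+12)+(5+(4*8))) -> (((4*z)+12)+(5+32))
Step 4: at R: (5+32) -> 37; overall: (((4*z)+12)+(5+32)) -> (((4*z)+12)+37)
Fixed point: (((4*z)+12)+37)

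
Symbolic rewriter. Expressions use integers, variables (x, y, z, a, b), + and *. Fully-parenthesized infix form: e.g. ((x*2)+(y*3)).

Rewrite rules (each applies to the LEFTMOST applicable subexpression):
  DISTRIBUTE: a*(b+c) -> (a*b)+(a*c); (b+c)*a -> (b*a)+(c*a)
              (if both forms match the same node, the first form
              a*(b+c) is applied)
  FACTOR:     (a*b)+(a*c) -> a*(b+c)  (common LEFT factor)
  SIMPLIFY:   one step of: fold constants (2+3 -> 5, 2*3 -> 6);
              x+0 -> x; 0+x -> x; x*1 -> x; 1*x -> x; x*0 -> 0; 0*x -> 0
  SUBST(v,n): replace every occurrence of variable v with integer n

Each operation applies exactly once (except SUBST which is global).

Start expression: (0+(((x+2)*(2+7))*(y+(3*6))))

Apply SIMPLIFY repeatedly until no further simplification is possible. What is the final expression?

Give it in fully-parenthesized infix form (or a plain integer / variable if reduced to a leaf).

Start: (0+(((x+2)*(2+7))*(y+(3*6))))
Step 1: at root: (0+(((x+2)*(2+7))*(y+(3*6)))) -> (((x+2)*(2+7))*(y+(3*6))); overall: (0+(((x+2)*(2+7))*(y+(3*6)))) -> (((x+2)*(2+7))*(y+(3*6)))
Step 2: at LR: (2+7) -> 9; overall: (((x+2)*(2+7))*(y+(3*6))) -> (((x+2)*9)*(y+(3*6)))
Step 3: at RR: (3*6) -> 18; overall: (((x+2)*9)*(y+(3*6))) -> (((x+2)*9)*(y+18))
Fixed point: (((x+2)*9)*(y+18))

Answer: (((x+2)*9)*(y+18))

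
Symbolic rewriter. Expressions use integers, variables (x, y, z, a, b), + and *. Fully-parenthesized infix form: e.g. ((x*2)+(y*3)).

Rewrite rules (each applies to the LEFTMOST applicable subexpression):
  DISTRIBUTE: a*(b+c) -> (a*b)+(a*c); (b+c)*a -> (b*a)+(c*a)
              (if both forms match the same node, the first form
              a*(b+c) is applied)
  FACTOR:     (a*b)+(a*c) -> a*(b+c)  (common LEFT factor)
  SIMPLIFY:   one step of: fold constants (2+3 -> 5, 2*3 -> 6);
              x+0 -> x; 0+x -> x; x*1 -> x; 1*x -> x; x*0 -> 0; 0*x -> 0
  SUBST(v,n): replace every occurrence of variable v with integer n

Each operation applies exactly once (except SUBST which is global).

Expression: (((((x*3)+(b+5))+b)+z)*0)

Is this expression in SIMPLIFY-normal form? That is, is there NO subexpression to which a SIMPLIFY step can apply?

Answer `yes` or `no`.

Expression: (((((x*3)+(b+5))+b)+z)*0)
Scanning for simplifiable subexpressions (pre-order)...
  at root: (((((x*3)+(b+5))+b)+z)*0) (SIMPLIFIABLE)
  at L: ((((x*3)+(b+5))+b)+z) (not simplifiable)
  at LL: (((x*3)+(b+5))+b) (not simplifiable)
  at LLL: ((x*3)+(b+5)) (not simplifiable)
  at LLLL: (x*3) (not simplifiable)
  at LLLR: (b+5) (not simplifiable)
Found simplifiable subexpr at path root: (((((x*3)+(b+5))+b)+z)*0)
One SIMPLIFY step would give: 0
-> NOT in normal form.

Answer: no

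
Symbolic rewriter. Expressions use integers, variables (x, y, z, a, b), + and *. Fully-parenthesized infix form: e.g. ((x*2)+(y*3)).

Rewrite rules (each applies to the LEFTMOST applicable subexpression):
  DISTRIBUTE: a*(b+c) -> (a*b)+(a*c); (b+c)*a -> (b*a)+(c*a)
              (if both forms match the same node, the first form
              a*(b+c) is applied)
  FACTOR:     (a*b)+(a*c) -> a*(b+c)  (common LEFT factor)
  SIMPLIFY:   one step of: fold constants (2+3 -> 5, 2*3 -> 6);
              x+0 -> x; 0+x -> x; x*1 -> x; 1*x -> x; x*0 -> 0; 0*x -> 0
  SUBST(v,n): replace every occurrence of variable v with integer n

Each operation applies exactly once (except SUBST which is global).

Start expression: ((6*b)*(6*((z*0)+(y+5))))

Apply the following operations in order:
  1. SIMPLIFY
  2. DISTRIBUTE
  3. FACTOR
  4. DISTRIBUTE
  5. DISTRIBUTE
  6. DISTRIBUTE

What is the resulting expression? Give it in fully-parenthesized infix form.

Answer: (((6*b)*(6*0))+((6*b)*((6*y)+(6*5))))

Derivation:
Start: ((6*b)*(6*((z*0)+(y+5))))
Apply SIMPLIFY at RRL (target: (z*0)): ((6*b)*(6*((z*0)+(y+5)))) -> ((6*b)*(6*(0+(y+5))))
Apply DISTRIBUTE at R (target: (6*(0+(y+5)))): ((6*b)*(6*(0+(y+5)))) -> ((6*b)*((6*0)+(6*(y+5))))
Apply FACTOR at R (target: ((6*0)+(6*(y+5)))): ((6*b)*((6*0)+(6*(y+5)))) -> ((6*b)*(6*(0+(y+5))))
Apply DISTRIBUTE at R (target: (6*(0+(y+5)))): ((6*b)*(6*(0+(y+5)))) -> ((6*b)*((6*0)+(6*(y+5))))
Apply DISTRIBUTE at root (target: ((6*b)*((6*0)+(6*(y+5))))): ((6*b)*((6*0)+(6*(y+5)))) -> (((6*b)*(6*0))+((6*b)*(6*(y+5))))
Apply DISTRIBUTE at RR (target: (6*(y+5))): (((6*b)*(6*0))+((6*b)*(6*(y+5)))) -> (((6*b)*(6*0))+((6*b)*((6*y)+(6*5))))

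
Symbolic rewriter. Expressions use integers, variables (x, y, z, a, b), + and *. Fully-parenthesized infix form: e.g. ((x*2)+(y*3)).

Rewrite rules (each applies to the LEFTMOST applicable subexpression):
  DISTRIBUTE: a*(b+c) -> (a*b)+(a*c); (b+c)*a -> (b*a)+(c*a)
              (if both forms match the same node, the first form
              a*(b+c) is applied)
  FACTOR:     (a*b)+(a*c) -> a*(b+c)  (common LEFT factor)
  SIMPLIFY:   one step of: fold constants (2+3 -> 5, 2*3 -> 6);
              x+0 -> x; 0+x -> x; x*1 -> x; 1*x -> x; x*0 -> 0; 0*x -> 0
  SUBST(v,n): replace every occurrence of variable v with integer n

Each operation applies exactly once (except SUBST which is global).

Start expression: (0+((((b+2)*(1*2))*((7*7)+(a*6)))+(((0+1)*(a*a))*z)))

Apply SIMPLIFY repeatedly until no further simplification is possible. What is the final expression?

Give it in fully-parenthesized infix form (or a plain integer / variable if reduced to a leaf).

Answer: ((((b+2)*2)*(49+(a*6)))+((a*a)*z))

Derivation:
Start: (0+((((b+2)*(1*2))*((7*7)+(a*6)))+(((0+1)*(a*a))*z)))
Step 1: at root: (0+((((b+2)*(1*2))*((7*7)+(a*6)))+(((0+1)*(a*a))*z))) -> ((((b+2)*(1*2))*((7*7)+(a*6)))+(((0+1)*(a*a))*z)); overall: (0+((((b+2)*(1*2))*((7*7)+(a*6)))+(((0+1)*(a*a))*z))) -> ((((b+2)*(1*2))*((7*7)+(a*6)))+(((0+1)*(a*a))*z))
Step 2: at LLR: (1*2) -> 2; overall: ((((b+2)*(1*2))*((7*7)+(a*6)))+(((0+1)*(a*a))*z)) -> ((((b+2)*2)*((7*7)+(a*6)))+(((0+1)*(a*a))*z))
Step 3: at LRL: (7*7) -> 49; overall: ((((b+2)*2)*((7*7)+(a*6)))+(((0+1)*(a*a))*z)) -> ((((b+2)*2)*(49+(a*6)))+(((0+1)*(a*a))*z))
Step 4: at RLL: (0+1) -> 1; overall: ((((b+2)*2)*(49+(a*6)))+(((0+1)*(a*a))*z)) -> ((((b+2)*2)*(49+(a*6)))+((1*(a*a))*z))
Step 5: at RL: (1*(a*a)) -> (a*a); overall: ((((b+2)*2)*(49+(a*6)))+((1*(a*a))*z)) -> ((((b+2)*2)*(49+(a*6)))+((a*a)*z))
Fixed point: ((((b+2)*2)*(49+(a*6)))+((a*a)*z))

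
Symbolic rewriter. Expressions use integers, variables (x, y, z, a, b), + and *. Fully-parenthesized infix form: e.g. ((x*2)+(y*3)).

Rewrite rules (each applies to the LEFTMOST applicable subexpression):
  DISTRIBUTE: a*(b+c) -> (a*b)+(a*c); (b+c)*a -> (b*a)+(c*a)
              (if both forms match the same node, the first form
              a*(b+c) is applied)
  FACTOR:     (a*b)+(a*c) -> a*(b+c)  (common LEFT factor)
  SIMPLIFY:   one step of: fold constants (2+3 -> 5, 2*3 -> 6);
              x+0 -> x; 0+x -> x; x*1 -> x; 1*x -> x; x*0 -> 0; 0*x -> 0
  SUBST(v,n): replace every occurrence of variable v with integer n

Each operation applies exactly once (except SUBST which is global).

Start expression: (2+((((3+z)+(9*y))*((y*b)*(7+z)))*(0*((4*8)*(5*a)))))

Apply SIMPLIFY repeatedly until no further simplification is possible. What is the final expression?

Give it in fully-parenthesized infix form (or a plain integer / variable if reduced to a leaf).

Answer: 2

Derivation:
Start: (2+((((3+z)+(9*y))*((y*b)*(7+z)))*(0*((4*8)*(5*a)))))
Step 1: at RR: (0*((4*8)*(5*a))) -> 0; overall: (2+((((3+z)+(9*y))*((y*b)*(7+z)))*(0*((4*8)*(5*a))))) -> (2+((((3+z)+(9*y))*((y*b)*(7+z)))*0))
Step 2: at R: ((((3+z)+(9*y))*((y*b)*(7+z)))*0) -> 0; overall: (2+((((3+z)+(9*y))*((y*b)*(7+z)))*0)) -> (2+0)
Step 3: at root: (2+0) -> 2; overall: (2+0) -> 2
Fixed point: 2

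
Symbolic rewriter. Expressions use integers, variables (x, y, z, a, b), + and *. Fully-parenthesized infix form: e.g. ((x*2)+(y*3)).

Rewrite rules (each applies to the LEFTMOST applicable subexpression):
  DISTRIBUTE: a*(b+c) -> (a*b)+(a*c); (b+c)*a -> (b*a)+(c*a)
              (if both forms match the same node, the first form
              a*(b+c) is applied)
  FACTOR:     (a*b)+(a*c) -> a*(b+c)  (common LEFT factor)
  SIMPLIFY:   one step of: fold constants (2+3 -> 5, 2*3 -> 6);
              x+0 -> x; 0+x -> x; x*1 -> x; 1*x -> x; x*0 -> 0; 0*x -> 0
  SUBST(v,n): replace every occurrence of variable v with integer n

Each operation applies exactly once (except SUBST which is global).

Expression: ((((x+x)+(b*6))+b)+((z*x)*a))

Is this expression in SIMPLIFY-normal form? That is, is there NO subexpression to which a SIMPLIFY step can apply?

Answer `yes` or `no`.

Answer: yes

Derivation:
Expression: ((((x+x)+(b*6))+b)+((z*x)*a))
Scanning for simplifiable subexpressions (pre-order)...
  at root: ((((x+x)+(b*6))+b)+((z*x)*a)) (not simplifiable)
  at L: (((x+x)+(b*6))+b) (not simplifiable)
  at LL: ((x+x)+(b*6)) (not simplifiable)
  at LLL: (x+x) (not simplifiable)
  at LLR: (b*6) (not simplifiable)
  at R: ((z*x)*a) (not simplifiable)
  at RL: (z*x) (not simplifiable)
Result: no simplifiable subexpression found -> normal form.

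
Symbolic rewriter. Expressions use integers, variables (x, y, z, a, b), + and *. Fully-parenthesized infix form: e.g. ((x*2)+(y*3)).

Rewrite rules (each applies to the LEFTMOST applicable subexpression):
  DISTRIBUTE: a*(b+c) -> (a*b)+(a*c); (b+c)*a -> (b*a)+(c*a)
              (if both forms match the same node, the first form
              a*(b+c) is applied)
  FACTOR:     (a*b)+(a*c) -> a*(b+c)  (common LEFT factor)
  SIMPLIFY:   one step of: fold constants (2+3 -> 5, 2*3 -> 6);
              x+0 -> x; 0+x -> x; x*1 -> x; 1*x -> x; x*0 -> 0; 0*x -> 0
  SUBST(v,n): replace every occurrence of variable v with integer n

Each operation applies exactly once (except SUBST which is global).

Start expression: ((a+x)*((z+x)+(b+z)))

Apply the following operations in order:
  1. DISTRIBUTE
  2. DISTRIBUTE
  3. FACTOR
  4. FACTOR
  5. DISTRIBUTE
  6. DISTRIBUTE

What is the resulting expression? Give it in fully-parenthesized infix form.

Start: ((a+x)*((z+x)+(b+z)))
Apply DISTRIBUTE at root (target: ((a+x)*((z+x)+(b+z)))): ((a+x)*((z+x)+(b+z))) -> (((a+x)*(z+x))+((a+x)*(b+z)))
Apply DISTRIBUTE at L (target: ((a+x)*(z+x))): (((a+x)*(z+x))+((a+x)*(b+z))) -> ((((a+x)*z)+((a+x)*x))+((a+x)*(b+z)))
Apply FACTOR at L (target: (((a+x)*z)+((a+x)*x))): ((((a+x)*z)+((a+x)*x))+((a+x)*(b+z))) -> (((a+x)*(z+x))+((a+x)*(b+z)))
Apply FACTOR at root (target: (((a+x)*(z+x))+((a+x)*(b+z)))): (((a+x)*(z+x))+((a+x)*(b+z))) -> ((a+x)*((z+x)+(b+z)))
Apply DISTRIBUTE at root (target: ((a+x)*((z+x)+(b+z)))): ((a+x)*((z+x)+(b+z))) -> (((a+x)*(z+x))+((a+x)*(b+z)))
Apply DISTRIBUTE at L (target: ((a+x)*(z+x))): (((a+x)*(z+x))+((a+x)*(b+z))) -> ((((a+x)*z)+((a+x)*x))+((a+x)*(b+z)))

Answer: ((((a+x)*z)+((a+x)*x))+((a+x)*(b+z)))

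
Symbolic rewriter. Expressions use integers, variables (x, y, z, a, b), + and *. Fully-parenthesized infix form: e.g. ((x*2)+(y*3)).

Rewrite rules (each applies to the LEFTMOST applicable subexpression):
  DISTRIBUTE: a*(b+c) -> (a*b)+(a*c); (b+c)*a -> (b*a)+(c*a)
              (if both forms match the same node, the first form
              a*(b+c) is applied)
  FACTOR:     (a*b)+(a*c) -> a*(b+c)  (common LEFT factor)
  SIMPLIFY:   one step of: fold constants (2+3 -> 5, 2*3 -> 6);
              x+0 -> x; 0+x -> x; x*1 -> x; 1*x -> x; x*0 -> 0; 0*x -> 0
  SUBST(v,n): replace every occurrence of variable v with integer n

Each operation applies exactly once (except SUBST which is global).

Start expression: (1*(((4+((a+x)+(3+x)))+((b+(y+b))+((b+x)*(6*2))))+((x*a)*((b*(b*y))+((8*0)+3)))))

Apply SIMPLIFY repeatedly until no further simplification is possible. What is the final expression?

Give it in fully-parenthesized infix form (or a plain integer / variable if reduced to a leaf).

Answer: (((4+((a+x)+(3+x)))+((b+(y+b))+((b+x)*12)))+((x*a)*((b*(b*y))+3)))

Derivation:
Start: (1*(((4+((a+x)+(3+x)))+((b+(y+b))+((b+x)*(6*2))))+((x*a)*((b*(b*y))+((8*0)+3)))))
Step 1: at root: (1*(((4+((a+x)+(3+x)))+((b+(y+b))+((b+x)*(6*2))))+((x*a)*((b*(b*y))+((8*0)+3))))) -> (((4+((a+x)+(3+x)))+((b+(y+b))+((b+x)*(6*2))))+((x*a)*((b*(b*y))+((8*0)+3)))); overall: (1*(((4+((a+x)+(3+x)))+((b+(y+b))+((b+x)*(6*2))))+((x*a)*((b*(b*y))+((8*0)+3))))) -> (((4+((a+x)+(3+x)))+((b+(y+b))+((b+x)*(6*2))))+((x*a)*((b*(b*y))+((8*0)+3))))
Step 2: at LRRR: (6*2) -> 12; overall: (((4+((a+x)+(3+x)))+((b+(y+b))+((b+x)*(6*2))))+((x*a)*((b*(b*y))+((8*0)+3)))) -> (((4+((a+x)+(3+x)))+((b+(y+b))+((b+x)*12)))+((x*a)*((b*(b*y))+((8*0)+3))))
Step 3: at RRRL: (8*0) -> 0; overall: (((4+((a+x)+(3+x)))+((b+(y+b))+((b+x)*12)))+((x*a)*((b*(b*y))+((8*0)+3)))) -> (((4+((a+x)+(3+x)))+((b+(y+b))+((b+x)*12)))+((x*a)*((b*(b*y))+(0+3))))
Step 4: at RRR: (0+3) -> 3; overall: (((4+((a+x)+(3+x)))+((b+(y+b))+((b+x)*12)))+((x*a)*((b*(b*y))+(0+3)))) -> (((4+((a+x)+(3+x)))+((b+(y+b))+((b+x)*12)))+((x*a)*((b*(b*y))+3)))
Fixed point: (((4+((a+x)+(3+x)))+((b+(y+b))+((b+x)*12)))+((x*a)*((b*(b*y))+3)))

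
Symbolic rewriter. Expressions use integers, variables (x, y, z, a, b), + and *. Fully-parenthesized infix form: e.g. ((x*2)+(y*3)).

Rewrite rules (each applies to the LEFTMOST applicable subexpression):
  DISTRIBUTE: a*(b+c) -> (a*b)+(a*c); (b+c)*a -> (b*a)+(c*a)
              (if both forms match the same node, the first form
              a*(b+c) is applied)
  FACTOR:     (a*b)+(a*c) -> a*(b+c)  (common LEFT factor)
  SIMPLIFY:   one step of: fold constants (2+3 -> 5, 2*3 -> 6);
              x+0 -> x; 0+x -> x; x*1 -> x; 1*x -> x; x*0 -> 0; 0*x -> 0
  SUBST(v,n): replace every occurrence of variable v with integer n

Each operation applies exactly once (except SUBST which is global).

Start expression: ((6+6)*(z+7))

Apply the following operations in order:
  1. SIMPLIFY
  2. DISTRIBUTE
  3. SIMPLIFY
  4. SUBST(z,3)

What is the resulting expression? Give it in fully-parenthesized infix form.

Start: ((6+6)*(z+7))
Apply SIMPLIFY at L (target: (6+6)): ((6+6)*(z+7)) -> (12*(z+7))
Apply DISTRIBUTE at root (target: (12*(z+7))): (12*(z+7)) -> ((12*z)+(12*7))
Apply SIMPLIFY at R (target: (12*7)): ((12*z)+(12*7)) -> ((12*z)+84)
Apply SUBST(z,3): ((12*z)+84) -> ((12*3)+84)

Answer: ((12*3)+84)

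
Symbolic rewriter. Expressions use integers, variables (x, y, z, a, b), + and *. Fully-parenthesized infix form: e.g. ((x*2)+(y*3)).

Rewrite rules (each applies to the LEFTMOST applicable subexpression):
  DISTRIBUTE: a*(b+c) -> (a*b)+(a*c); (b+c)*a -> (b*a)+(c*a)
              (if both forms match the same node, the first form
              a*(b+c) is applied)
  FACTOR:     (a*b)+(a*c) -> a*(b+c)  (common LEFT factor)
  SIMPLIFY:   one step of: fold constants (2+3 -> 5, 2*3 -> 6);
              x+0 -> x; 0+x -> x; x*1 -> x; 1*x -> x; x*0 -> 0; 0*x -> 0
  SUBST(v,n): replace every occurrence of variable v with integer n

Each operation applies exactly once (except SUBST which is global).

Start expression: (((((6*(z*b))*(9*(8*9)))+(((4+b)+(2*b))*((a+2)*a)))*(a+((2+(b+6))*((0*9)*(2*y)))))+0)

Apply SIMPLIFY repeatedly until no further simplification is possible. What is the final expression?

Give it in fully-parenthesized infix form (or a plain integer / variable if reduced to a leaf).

Start: (((((6*(z*b))*(9*(8*9)))+(((4+b)+(2*b))*((a+2)*a)))*(a+((2+(b+6))*((0*9)*(2*y)))))+0)
Step 1: at root: (((((6*(z*b))*(9*(8*9)))+(((4+b)+(2*b))*((a+2)*a)))*(a+((2+(b+6))*((0*9)*(2*y)))))+0) -> ((((6*(z*b))*(9*(8*9)))+(((4+b)+(2*b))*((a+2)*a)))*(a+((2+(b+6))*((0*9)*(2*y))))); overall: (((((6*(z*b))*(9*(8*9)))+(((4+b)+(2*b))*((a+2)*a)))*(a+((2+(b+6))*((0*9)*(2*y)))))+0) -> ((((6*(z*b))*(9*(8*9)))+(((4+b)+(2*b))*((a+2)*a)))*(a+((2+(b+6))*((0*9)*(2*y)))))
Step 2: at LLRR: (8*9) -> 72; overall: ((((6*(z*b))*(9*(8*9)))+(((4+b)+(2*b))*((a+2)*a)))*(a+((2+(b+6))*((0*9)*(2*y))))) -> ((((6*(z*b))*(9*72))+(((4+b)+(2*b))*((a+2)*a)))*(a+((2+(b+6))*((0*9)*(2*y)))))
Step 3: at LLR: (9*72) -> 648; overall: ((((6*(z*b))*(9*72))+(((4+b)+(2*b))*((a+2)*a)))*(a+((2+(b+6))*((0*9)*(2*y))))) -> ((((6*(z*b))*648)+(((4+b)+(2*b))*((a+2)*a)))*(a+((2+(b+6))*((0*9)*(2*y)))))
Step 4: at RRRL: (0*9) -> 0; overall: ((((6*(z*b))*648)+(((4+b)+(2*b))*((a+2)*a)))*(a+((2+(b+6))*((0*9)*(2*y))))) -> ((((6*(z*b))*648)+(((4+b)+(2*b))*((a+2)*a)))*(a+((2+(b+6))*(0*(2*y)))))
Step 5: at RRR: (0*(2*y)) -> 0; overall: ((((6*(z*b))*648)+(((4+b)+(2*b))*((a+2)*a)))*(a+((2+(b+6))*(0*(2*y))))) -> ((((6*(z*b))*648)+(((4+b)+(2*b))*((a+2)*a)))*(a+((2+(b+6))*0)))
Step 6: at RR: ((2+(b+6))*0) -> 0; overall: ((((6*(z*b))*648)+(((4+b)+(2*b))*((a+2)*a)))*(a+((2+(b+6))*0))) -> ((((6*(z*b))*648)+(((4+b)+(2*b))*((a+2)*a)))*(a+0))
Step 7: at R: (a+0) -> a; overall: ((((6*(z*b))*648)+(((4+b)+(2*b))*((a+2)*a)))*(a+0)) -> ((((6*(z*b))*648)+(((4+b)+(2*b))*((a+2)*a)))*a)
Fixed point: ((((6*(z*b))*648)+(((4+b)+(2*b))*((a+2)*a)))*a)

Answer: ((((6*(z*b))*648)+(((4+b)+(2*b))*((a+2)*a)))*a)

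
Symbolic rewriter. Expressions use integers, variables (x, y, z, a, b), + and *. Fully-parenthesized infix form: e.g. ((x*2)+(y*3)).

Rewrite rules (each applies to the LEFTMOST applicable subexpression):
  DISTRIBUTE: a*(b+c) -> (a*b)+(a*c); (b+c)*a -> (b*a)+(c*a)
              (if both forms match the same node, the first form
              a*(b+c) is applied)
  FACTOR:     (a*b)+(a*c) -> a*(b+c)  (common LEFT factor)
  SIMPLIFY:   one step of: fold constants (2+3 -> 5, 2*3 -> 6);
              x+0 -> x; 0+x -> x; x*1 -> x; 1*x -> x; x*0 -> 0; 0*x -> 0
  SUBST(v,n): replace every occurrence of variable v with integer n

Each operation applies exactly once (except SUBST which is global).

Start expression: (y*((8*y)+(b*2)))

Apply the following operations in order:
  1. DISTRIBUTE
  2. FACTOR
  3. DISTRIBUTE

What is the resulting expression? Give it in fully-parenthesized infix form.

Answer: ((y*(8*y))+(y*(b*2)))

Derivation:
Start: (y*((8*y)+(b*2)))
Apply DISTRIBUTE at root (target: (y*((8*y)+(b*2)))): (y*((8*y)+(b*2))) -> ((y*(8*y))+(y*(b*2)))
Apply FACTOR at root (target: ((y*(8*y))+(y*(b*2)))): ((y*(8*y))+(y*(b*2))) -> (y*((8*y)+(b*2)))
Apply DISTRIBUTE at root (target: (y*((8*y)+(b*2)))): (y*((8*y)+(b*2))) -> ((y*(8*y))+(y*(b*2)))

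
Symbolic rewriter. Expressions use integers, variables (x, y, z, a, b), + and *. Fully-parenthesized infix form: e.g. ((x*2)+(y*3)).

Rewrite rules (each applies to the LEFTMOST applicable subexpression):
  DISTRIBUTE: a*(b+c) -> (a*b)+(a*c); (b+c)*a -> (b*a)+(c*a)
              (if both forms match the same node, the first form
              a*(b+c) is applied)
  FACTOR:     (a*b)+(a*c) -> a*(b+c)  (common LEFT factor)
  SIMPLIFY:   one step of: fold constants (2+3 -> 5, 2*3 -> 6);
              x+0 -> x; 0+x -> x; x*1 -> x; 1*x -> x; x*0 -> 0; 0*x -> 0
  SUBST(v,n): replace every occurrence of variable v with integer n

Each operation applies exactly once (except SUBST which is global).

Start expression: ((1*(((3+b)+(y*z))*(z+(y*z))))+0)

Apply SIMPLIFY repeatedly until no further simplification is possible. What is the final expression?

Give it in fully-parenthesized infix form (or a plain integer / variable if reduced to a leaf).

Answer: (((3+b)+(y*z))*(z+(y*z)))

Derivation:
Start: ((1*(((3+b)+(y*z))*(z+(y*z))))+0)
Step 1: at root: ((1*(((3+b)+(y*z))*(z+(y*z))))+0) -> (1*(((3+b)+(y*z))*(z+(y*z)))); overall: ((1*(((3+b)+(y*z))*(z+(y*z))))+0) -> (1*(((3+b)+(y*z))*(z+(y*z))))
Step 2: at root: (1*(((3+b)+(y*z))*(z+(y*z)))) -> (((3+b)+(y*z))*(z+(y*z))); overall: (1*(((3+b)+(y*z))*(z+(y*z)))) -> (((3+b)+(y*z))*(z+(y*z)))
Fixed point: (((3+b)+(y*z))*(z+(y*z)))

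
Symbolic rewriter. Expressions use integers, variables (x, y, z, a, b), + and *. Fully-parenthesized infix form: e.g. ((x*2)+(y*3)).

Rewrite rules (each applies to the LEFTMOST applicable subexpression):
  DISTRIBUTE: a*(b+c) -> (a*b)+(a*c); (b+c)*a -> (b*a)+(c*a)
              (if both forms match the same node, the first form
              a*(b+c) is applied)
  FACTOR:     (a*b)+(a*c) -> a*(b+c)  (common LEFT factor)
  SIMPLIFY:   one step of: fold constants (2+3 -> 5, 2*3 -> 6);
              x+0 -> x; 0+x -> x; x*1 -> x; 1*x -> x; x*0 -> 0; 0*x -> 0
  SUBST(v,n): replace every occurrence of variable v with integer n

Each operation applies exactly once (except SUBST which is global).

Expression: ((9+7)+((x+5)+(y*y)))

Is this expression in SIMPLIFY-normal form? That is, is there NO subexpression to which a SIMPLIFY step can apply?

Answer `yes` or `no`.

Expression: ((9+7)+((x+5)+(y*y)))
Scanning for simplifiable subexpressions (pre-order)...
  at root: ((9+7)+((x+5)+(y*y))) (not simplifiable)
  at L: (9+7) (SIMPLIFIABLE)
  at R: ((x+5)+(y*y)) (not simplifiable)
  at RL: (x+5) (not simplifiable)
  at RR: (y*y) (not simplifiable)
Found simplifiable subexpr at path L: (9+7)
One SIMPLIFY step would give: (16+((x+5)+(y*y)))
-> NOT in normal form.

Answer: no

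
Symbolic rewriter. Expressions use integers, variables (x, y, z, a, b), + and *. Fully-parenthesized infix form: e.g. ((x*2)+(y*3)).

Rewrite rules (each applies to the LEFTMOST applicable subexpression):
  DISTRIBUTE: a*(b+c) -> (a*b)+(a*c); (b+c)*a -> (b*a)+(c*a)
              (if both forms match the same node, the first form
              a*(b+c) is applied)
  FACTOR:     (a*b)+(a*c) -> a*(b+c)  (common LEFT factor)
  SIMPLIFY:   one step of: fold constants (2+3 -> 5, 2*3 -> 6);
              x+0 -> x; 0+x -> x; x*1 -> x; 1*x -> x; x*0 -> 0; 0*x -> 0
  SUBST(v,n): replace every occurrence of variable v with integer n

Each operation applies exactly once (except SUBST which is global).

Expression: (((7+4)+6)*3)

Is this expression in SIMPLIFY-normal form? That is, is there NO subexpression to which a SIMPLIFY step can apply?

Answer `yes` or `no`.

Expression: (((7+4)+6)*3)
Scanning for simplifiable subexpressions (pre-order)...
  at root: (((7+4)+6)*3) (not simplifiable)
  at L: ((7+4)+6) (not simplifiable)
  at LL: (7+4) (SIMPLIFIABLE)
Found simplifiable subexpr at path LL: (7+4)
One SIMPLIFY step would give: ((11+6)*3)
-> NOT in normal form.

Answer: no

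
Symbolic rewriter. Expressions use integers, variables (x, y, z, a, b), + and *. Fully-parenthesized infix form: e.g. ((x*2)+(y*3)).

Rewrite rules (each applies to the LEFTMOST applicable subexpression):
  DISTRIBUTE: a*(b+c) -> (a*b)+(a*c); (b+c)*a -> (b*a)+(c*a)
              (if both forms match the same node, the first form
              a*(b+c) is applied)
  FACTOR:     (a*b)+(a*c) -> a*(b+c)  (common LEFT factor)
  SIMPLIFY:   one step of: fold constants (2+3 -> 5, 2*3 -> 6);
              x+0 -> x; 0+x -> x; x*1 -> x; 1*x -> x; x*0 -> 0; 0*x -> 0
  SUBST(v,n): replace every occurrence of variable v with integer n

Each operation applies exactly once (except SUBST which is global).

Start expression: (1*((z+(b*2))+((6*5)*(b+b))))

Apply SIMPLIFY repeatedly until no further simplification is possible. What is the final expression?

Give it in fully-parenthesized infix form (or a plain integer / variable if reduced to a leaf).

Answer: ((z+(b*2))+(30*(b+b)))

Derivation:
Start: (1*((z+(b*2))+((6*5)*(b+b))))
Step 1: at root: (1*((z+(b*2))+((6*5)*(b+b)))) -> ((z+(b*2))+((6*5)*(b+b))); overall: (1*((z+(b*2))+((6*5)*(b+b)))) -> ((z+(b*2))+((6*5)*(b+b)))
Step 2: at RL: (6*5) -> 30; overall: ((z+(b*2))+((6*5)*(b+b))) -> ((z+(b*2))+(30*(b+b)))
Fixed point: ((z+(b*2))+(30*(b+b)))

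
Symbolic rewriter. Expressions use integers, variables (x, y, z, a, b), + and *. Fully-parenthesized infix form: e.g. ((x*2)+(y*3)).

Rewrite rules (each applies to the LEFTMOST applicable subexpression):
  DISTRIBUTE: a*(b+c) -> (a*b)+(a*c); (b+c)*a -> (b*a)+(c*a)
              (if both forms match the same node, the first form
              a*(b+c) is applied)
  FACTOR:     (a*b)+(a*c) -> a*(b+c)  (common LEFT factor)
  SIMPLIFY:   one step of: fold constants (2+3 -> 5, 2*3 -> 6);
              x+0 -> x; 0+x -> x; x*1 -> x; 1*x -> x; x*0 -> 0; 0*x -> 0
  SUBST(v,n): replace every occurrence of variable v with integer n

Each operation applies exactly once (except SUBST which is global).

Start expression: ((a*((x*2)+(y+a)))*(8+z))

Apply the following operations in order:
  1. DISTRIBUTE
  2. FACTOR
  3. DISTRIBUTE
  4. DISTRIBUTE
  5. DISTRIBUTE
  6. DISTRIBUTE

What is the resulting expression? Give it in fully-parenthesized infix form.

Answer: ((((a*(x*2))*8)+(((a*y)+(a*a))*8))+((a*((x*2)+(y+a)))*z))

Derivation:
Start: ((a*((x*2)+(y+a)))*(8+z))
Apply DISTRIBUTE at root (target: ((a*((x*2)+(y+a)))*(8+z))): ((a*((x*2)+(y+a)))*(8+z)) -> (((a*((x*2)+(y+a)))*8)+((a*((x*2)+(y+a)))*z))
Apply FACTOR at root (target: (((a*((x*2)+(y+a)))*8)+((a*((x*2)+(y+a)))*z))): (((a*((x*2)+(y+a)))*8)+((a*((x*2)+(y+a)))*z)) -> ((a*((x*2)+(y+a)))*(8+z))
Apply DISTRIBUTE at root (target: ((a*((x*2)+(y+a)))*(8+z))): ((a*((x*2)+(y+a)))*(8+z)) -> (((a*((x*2)+(y+a)))*8)+((a*((x*2)+(y+a)))*z))
Apply DISTRIBUTE at LL (target: (a*((x*2)+(y+a)))): (((a*((x*2)+(y+a)))*8)+((a*((x*2)+(y+a)))*z)) -> ((((a*(x*2))+(a*(y+a)))*8)+((a*((x*2)+(y+a)))*z))
Apply DISTRIBUTE at L (target: (((a*(x*2))+(a*(y+a)))*8)): ((((a*(x*2))+(a*(y+a)))*8)+((a*((x*2)+(y+a)))*z)) -> ((((a*(x*2))*8)+((a*(y+a))*8))+((a*((x*2)+(y+a)))*z))
Apply DISTRIBUTE at LRL (target: (a*(y+a))): ((((a*(x*2))*8)+((a*(y+a))*8))+((a*((x*2)+(y+a)))*z)) -> ((((a*(x*2))*8)+(((a*y)+(a*a))*8))+((a*((x*2)+(y+a)))*z))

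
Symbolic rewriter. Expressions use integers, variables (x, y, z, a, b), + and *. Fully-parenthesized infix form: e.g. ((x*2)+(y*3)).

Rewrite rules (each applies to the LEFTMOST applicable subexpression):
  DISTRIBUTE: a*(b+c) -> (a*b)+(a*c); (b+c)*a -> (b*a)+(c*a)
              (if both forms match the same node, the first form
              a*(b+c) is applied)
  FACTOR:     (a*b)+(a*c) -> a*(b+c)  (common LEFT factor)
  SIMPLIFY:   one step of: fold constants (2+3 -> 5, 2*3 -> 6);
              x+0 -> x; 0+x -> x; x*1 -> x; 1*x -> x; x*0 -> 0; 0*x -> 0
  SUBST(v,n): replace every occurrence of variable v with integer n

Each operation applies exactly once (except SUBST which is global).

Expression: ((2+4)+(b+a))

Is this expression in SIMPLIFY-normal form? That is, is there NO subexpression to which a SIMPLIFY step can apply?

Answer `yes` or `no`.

Expression: ((2+4)+(b+a))
Scanning for simplifiable subexpressions (pre-order)...
  at root: ((2+4)+(b+a)) (not simplifiable)
  at L: (2+4) (SIMPLIFIABLE)
  at R: (b+a) (not simplifiable)
Found simplifiable subexpr at path L: (2+4)
One SIMPLIFY step would give: (6+(b+a))
-> NOT in normal form.

Answer: no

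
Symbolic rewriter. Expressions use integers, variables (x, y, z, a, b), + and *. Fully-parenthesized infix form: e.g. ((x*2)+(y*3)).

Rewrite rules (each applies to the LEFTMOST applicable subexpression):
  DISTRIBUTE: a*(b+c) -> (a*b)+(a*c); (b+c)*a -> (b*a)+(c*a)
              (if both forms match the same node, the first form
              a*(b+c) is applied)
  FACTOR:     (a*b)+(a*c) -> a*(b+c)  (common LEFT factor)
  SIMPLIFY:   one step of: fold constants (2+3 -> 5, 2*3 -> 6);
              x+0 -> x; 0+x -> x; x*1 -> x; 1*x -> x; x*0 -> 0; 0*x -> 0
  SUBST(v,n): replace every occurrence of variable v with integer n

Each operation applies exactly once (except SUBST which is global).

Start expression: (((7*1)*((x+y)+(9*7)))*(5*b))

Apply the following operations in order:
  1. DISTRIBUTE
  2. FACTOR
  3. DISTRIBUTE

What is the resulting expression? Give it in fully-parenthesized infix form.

Answer: ((((7*1)*(x+y))+((7*1)*(9*7)))*(5*b))

Derivation:
Start: (((7*1)*((x+y)+(9*7)))*(5*b))
Apply DISTRIBUTE at L (target: ((7*1)*((x+y)+(9*7)))): (((7*1)*((x+y)+(9*7)))*(5*b)) -> ((((7*1)*(x+y))+((7*1)*(9*7)))*(5*b))
Apply FACTOR at L (target: (((7*1)*(x+y))+((7*1)*(9*7)))): ((((7*1)*(x+y))+((7*1)*(9*7)))*(5*b)) -> (((7*1)*((x+y)+(9*7)))*(5*b))
Apply DISTRIBUTE at L (target: ((7*1)*((x+y)+(9*7)))): (((7*1)*((x+y)+(9*7)))*(5*b)) -> ((((7*1)*(x+y))+((7*1)*(9*7)))*(5*b))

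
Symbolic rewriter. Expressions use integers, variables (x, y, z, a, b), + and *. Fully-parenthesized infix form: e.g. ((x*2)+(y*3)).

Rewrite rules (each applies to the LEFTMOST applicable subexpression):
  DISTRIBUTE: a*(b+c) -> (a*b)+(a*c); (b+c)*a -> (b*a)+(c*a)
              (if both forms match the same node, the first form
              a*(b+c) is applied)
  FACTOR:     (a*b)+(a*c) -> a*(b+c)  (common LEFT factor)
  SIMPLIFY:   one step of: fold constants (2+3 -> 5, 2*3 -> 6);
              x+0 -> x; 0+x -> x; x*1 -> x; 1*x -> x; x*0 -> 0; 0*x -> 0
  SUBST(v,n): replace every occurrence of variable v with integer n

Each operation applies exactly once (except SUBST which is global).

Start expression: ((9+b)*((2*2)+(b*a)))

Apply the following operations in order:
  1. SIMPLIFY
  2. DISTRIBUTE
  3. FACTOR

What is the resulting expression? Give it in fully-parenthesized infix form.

Start: ((9+b)*((2*2)+(b*a)))
Apply SIMPLIFY at RL (target: (2*2)): ((9+b)*((2*2)+(b*a))) -> ((9+b)*(4+(b*a)))
Apply DISTRIBUTE at root (target: ((9+b)*(4+(b*a)))): ((9+b)*(4+(b*a))) -> (((9+b)*4)+((9+b)*(b*a)))
Apply FACTOR at root (target: (((9+b)*4)+((9+b)*(b*a)))): (((9+b)*4)+((9+b)*(b*a))) -> ((9+b)*(4+(b*a)))

Answer: ((9+b)*(4+(b*a)))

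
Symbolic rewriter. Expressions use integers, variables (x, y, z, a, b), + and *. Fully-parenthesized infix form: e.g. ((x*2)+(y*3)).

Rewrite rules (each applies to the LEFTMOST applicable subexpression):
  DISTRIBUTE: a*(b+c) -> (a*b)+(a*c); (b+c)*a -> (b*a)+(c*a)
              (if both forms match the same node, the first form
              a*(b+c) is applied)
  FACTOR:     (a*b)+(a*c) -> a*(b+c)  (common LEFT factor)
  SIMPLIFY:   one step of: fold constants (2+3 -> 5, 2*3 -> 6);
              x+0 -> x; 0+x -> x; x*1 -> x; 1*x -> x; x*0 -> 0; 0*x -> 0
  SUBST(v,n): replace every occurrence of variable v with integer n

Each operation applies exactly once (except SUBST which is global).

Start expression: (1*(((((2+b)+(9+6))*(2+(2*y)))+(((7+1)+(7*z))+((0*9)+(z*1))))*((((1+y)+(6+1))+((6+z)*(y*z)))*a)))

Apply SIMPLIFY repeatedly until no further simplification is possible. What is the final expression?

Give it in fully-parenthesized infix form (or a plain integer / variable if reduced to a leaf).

Start: (1*(((((2+b)+(9+6))*(2+(2*y)))+(((7+1)+(7*z))+((0*9)+(z*1))))*((((1+y)+(6+1))+((6+z)*(y*z)))*a)))
Step 1: at root: (1*(((((2+b)+(9+6))*(2+(2*y)))+(((7+1)+(7*z))+((0*9)+(z*1))))*((((1+y)+(6+1))+((6+z)*(y*z)))*a))) -> (((((2+b)+(9+6))*(2+(2*y)))+(((7+1)+(7*z))+((0*9)+(z*1))))*((((1+y)+(6+1))+((6+z)*(y*z)))*a)); overall: (1*(((((2+b)+(9+6))*(2+(2*y)))+(((7+1)+(7*z))+((0*9)+(z*1))))*((((1+y)+(6+1))+((6+z)*(y*z)))*a))) -> (((((2+b)+(9+6))*(2+(2*y)))+(((7+1)+(7*z))+((0*9)+(z*1))))*((((1+y)+(6+1))+((6+z)*(y*z)))*a))
Step 2: at LLLR: (9+6) -> 15; overall: (((((2+b)+(9+6))*(2+(2*y)))+(((7+1)+(7*z))+((0*9)+(z*1))))*((((1+y)+(6+1))+((6+z)*(y*z)))*a)) -> (((((2+b)+15)*(2+(2*y)))+(((7+1)+(7*z))+((0*9)+(z*1))))*((((1+y)+(6+1))+((6+z)*(y*z)))*a))
Step 3: at LRLL: (7+1) -> 8; overall: (((((2+b)+15)*(2+(2*y)))+(((7+1)+(7*z))+((0*9)+(z*1))))*((((1+y)+(6+1))+((6+z)*(y*z)))*a)) -> (((((2+b)+15)*(2+(2*y)))+((8+(7*z))+((0*9)+(z*1))))*((((1+y)+(6+1))+((6+z)*(y*z)))*a))
Step 4: at LRRL: (0*9) -> 0; overall: (((((2+b)+15)*(2+(2*y)))+((8+(7*z))+((0*9)+(z*1))))*((((1+y)+(6+1))+((6+z)*(y*z)))*a)) -> (((((2+b)+15)*(2+(2*y)))+((8+(7*z))+(0+(z*1))))*((((1+y)+(6+1))+((6+z)*(y*z)))*a))
Step 5: at LRR: (0+(z*1)) -> (z*1); overall: (((((2+b)+15)*(2+(2*y)))+((8+(7*z))+(0+(z*1))))*((((1+y)+(6+1))+((6+z)*(y*z)))*a)) -> (((((2+b)+15)*(2+(2*y)))+((8+(7*z))+(z*1)))*((((1+y)+(6+1))+((6+z)*(y*z)))*a))
Step 6: at LRR: (z*1) -> z; overall: (((((2+b)+15)*(2+(2*y)))+((8+(7*z))+(z*1)))*((((1+y)+(6+1))+((6+z)*(y*z)))*a)) -> (((((2+b)+15)*(2+(2*y)))+((8+(7*z))+z))*((((1+y)+(6+1))+((6+z)*(y*z)))*a))
Step 7: at RLLR: (6+1) -> 7; overall: (((((2+b)+15)*(2+(2*y)))+((8+(7*z))+z))*((((1+y)+(6+1))+((6+z)*(y*z)))*a)) -> (((((2+b)+15)*(2+(2*y)))+((8+(7*z))+z))*((((1+y)+7)+((6+z)*(y*z)))*a))
Fixed point: (((((2+b)+15)*(2+(2*y)))+((8+(7*z))+z))*((((1+y)+7)+((6+z)*(y*z)))*a))

Answer: (((((2+b)+15)*(2+(2*y)))+((8+(7*z))+z))*((((1+y)+7)+((6+z)*(y*z)))*a))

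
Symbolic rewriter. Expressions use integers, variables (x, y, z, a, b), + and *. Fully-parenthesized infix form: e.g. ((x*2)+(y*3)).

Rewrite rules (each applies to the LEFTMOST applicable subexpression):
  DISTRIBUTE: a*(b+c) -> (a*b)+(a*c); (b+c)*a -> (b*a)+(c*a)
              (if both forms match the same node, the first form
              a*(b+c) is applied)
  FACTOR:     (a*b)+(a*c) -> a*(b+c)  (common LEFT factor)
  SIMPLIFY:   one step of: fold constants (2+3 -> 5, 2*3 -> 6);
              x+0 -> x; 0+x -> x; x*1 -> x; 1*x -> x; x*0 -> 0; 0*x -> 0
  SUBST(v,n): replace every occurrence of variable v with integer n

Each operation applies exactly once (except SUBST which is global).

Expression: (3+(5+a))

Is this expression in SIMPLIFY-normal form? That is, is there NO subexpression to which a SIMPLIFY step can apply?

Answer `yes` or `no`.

Expression: (3+(5+a))
Scanning for simplifiable subexpressions (pre-order)...
  at root: (3+(5+a)) (not simplifiable)
  at R: (5+a) (not simplifiable)
Result: no simplifiable subexpression found -> normal form.

Answer: yes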